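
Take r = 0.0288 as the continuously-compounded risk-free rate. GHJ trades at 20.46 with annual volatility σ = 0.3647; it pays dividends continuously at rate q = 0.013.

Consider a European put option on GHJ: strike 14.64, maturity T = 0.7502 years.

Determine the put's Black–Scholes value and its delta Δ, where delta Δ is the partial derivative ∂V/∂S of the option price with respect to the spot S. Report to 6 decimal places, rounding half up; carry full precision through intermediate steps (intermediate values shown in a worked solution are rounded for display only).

σ√T = 0.3647·√0.7502 = 0.315882
d₁ = (ln(S/K) + (r−q+σ²/2)T) / (σ√T) = (ln(20.46/14.64) + (0.0288−0.013+0.3647²/2)·0.7502) / 0.315882 = (0.334714 + 0.061744) / 0.315882 = 1.255084
d₂ = d₁ − σ√T = 1.255084 − 0.315882 = 0.939203
e^{−rT} = 0.978626
e^{−qT} = 0.990295
N(−d₁) = 0.104724,  N(−d₂) = 0.173813
Put price V = K·e^{−rT}·N(−d₂) − S·e^{−qT}·N(−d₁) = 2.490238 − 2.121860 = 0.368379
Δ = −e^{−qT}·N(−d₁) = -0.103708

price = 0.368379
Δ = -0.103708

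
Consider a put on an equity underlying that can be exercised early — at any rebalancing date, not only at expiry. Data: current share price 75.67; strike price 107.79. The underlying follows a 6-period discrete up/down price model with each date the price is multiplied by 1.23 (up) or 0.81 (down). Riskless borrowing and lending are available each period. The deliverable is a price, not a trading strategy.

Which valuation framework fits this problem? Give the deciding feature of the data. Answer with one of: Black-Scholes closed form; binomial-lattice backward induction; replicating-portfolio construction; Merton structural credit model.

framework: binomial-lattice backward induction

Key observation: the put (strike 107.79 on spot 75.67) is American-style on a 6-step discrete price model, so the early-exercise decision at every node requires stepwise backward valuation — a closed form cannot price the exercise right.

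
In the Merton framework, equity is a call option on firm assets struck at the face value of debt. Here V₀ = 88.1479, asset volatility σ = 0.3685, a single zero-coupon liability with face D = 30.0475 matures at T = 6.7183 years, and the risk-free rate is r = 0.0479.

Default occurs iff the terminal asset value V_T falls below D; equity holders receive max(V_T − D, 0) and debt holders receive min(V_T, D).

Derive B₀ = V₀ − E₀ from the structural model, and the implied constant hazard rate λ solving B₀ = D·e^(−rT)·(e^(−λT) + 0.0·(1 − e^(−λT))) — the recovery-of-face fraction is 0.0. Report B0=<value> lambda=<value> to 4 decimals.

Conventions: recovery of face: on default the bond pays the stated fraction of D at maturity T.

B0=20.5523 lambda=0.0086

Apply the equity-as-call identities (strike 30.0475, horizon 6.7183 years):
d₁ = [ln(V₀/D) + (r + σ²/2)T] / (σ√T)
   = [ln(88.1479/30.0475) + (0.0479 + 0.5·0.3685²)·6.7183] / (0.3685·√6.7183)
   = [1.076237 + 0.777953] / 0.955140 = 1.941275
d₂ = d₁ − σ√T = 1.941275 − 0.955140 = 0.986134
N(d₁) = 0.973888,  N(d₂) = 0.837966,  e^(−rT) = 0.724838
E₀ = V₀·N(d₁) − D·e^(−rT)·N(d₂)
   = 88.1479·0.973888 − 30.0475·0.724838·0.837966 = 67.595582
B₀ = V₀ − E₀ = 88.1479 − 67.595582 = 20.552318
e^(−λT) = (B₀·e^(rT)/D − 0)/(1 − 0) = (20.5523·1.379618/30.0475 − 0)/1 = 0.94364991
λ = −ln(0.94364991)/6.7183 = 0.008633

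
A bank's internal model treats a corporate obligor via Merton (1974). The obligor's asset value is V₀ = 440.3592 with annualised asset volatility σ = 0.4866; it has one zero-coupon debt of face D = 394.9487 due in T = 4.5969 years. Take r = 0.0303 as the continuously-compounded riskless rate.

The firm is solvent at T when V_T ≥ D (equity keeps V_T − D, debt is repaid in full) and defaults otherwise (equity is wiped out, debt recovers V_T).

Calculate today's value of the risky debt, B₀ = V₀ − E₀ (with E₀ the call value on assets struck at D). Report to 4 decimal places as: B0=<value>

B0=231.9561

Apply the equity-as-call identities (strike 394.9487, horizon 4.5969 years):
d₁ = [ln(V₀/D) + (r + σ²/2)T] / (σ√T)
   = [ln(440.3592/394.9487) + (0.0303 + 0.5·0.4866²)·4.5969] / (0.4866·√4.5969)
   = [0.108835 + 0.683512] / 1.043289 = 0.759470
d₂ = d₁ − σ√T = 0.759470 − 1.043289 = -0.283819
N(d₁) = 0.776214,  N(d₂) = 0.388275,  e^(−rT) = 0.869979
E₀ = V₀·N(d₁) − D·e^(−rT)·N(d₂)
   = 440.3592·0.776214 − 394.9487·0.869979·0.388275 = 208.403081
B₀ = V₀ − E₀ = 440.3592 − 208.403081 = 231.956119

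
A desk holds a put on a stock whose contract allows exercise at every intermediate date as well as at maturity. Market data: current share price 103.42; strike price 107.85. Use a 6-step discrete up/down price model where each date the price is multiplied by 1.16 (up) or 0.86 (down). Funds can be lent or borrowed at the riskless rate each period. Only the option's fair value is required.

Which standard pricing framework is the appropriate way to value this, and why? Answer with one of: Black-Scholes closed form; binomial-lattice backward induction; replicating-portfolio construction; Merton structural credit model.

Key observation: early exercise of the strike-107.85 put must be checked at each of the 6 dates (spot 103.42), which forces a node-by-node comparison of intrinsic and continuation value backward from expiry.

framework: binomial-lattice backward induction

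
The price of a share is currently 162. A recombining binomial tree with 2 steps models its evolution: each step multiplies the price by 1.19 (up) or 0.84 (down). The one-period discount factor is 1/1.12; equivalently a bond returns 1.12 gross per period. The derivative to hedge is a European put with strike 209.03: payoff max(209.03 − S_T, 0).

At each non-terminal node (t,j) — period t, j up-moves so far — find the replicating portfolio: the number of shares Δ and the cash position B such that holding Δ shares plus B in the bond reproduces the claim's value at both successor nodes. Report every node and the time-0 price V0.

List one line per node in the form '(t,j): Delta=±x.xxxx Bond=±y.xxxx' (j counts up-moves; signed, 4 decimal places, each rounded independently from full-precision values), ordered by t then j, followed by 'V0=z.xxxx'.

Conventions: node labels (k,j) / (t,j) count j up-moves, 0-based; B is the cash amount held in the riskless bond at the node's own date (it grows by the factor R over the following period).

(0,0): Delta=-0.7433 Bond=135.4463
(1,0): Delta=-1.0000 Bond=186.6339
(1,1): Delta=-0.6980 Bond=142.9664
V0=15.0345

Risk-neutral probability p* = (R−d)/(u−d) = (1.12−0.84)/(1.19−0.84) = 0.8000.
Terminal payoffs: V(2,0)=94.7228, V(2,1)=47.0948, V(2,2)=0.0000
  t=1,j=0: stock 136.0800 → up 161.9352 (V=47.0948), down 114.3072 (V=94.7228). Price 50.5539; hedge Δ=-1.0000, bond B=186.6339.
  t=1,j=1: stock 192.7800 → up 229.4082 (V=0.0000), down 161.9352 (V=47.0948). Price 8.4098; hedge Δ=-0.6980, bond B=142.9664.
  t=0,j=0: stock 162.0000 → up 192.7800 (V=8.4098), down 136.0800 (V=50.5539). Price 15.0345; hedge Δ=-0.7433, bond B=135.4463.
Sanity check at the root: Δ(0,0)·S0 + B(0,0) reproduces V0 = 15.0345.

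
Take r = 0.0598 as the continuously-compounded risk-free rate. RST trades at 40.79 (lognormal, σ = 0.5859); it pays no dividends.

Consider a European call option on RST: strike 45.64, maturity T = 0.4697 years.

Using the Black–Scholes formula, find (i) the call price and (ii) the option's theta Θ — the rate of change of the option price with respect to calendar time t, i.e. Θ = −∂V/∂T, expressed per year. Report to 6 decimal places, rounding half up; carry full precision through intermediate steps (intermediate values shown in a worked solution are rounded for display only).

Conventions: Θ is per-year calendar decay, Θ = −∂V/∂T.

σ√T = 0.5859·√0.4697 = 0.401545
d₁ = (ln(S/K) + (r+σ²/2)T) / (σ√T) = (ln(40.79/45.64) + (0.0598+0.5859²/2)·0.4697) / 0.401545 = (-0.112348 + 0.108707) / 0.401545 = -0.009066
d₂ = d₁ − σ√T = -0.009066 − 0.401545 = -0.410611
e^{−rT} = 0.972303
N(d₁) = 0.496383,  N(d₂) = 0.340679
Call price V = S·N(d₁) − K·e^{−rT}·N(d₂) = 20.247469 − 15.117935 = 5.129534
φ(d₁) = (1/√(2π))·e^{−d₁²/2} = 0.398926
Θ = −S·φ(d₁)·σ/(2√T) − r·K·e^{−rT}·N(d₂) = −6.955513 − 0.904053 = -7.859565

price = 5.129534
Θ = -7.859565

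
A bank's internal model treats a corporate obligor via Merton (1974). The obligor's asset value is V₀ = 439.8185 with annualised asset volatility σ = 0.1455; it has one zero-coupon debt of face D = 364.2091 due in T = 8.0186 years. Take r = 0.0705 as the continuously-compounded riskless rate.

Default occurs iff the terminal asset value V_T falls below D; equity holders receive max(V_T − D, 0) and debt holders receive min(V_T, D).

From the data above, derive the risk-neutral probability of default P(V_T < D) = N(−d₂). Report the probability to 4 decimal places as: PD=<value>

Apply the equity-as-call identities (strike 364.2091, horizon 8.0186 years):
d₁ = [ln(V₀/D) + (r + σ²/2)T] / (σ√T)
   = [ln(439.8185/364.2091) + (0.0705 + 0.5·0.1455²)·8.0186] / (0.1455·√8.0186)
   = [0.188634 + 0.650189] / 0.412014 = 2.035908
d₂ = d₁ − σ√T = 2.035908 − 0.412014 = 1.623894
risk-neutral PD = N(−d₂) = N(-1.623894) = 0.052199

PD=0.0522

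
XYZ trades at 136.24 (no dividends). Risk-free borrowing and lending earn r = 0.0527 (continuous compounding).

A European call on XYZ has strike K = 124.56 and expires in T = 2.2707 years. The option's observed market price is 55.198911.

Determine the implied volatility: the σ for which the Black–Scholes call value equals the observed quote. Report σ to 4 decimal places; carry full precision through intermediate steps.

At σ = 0.5729 the Black–Scholes value reproduces the quote:
σ√T = 0.5729·√2.2707 = 0.863294
d₁ = (ln(S/K) + (r+σ²/2)T) / (σ√T) = (ln(136.24/124.56) + (0.0527+0.5729²/2)·2.2707) / 0.863294 = (0.089631 + 0.492304) / 0.863294 = 0.674086
d₂ = d₁ − σ√T = 0.674086 − 0.863294 = -0.189208
e^{−rT} = 0.887217
N(d₁) = 0.749872,  N(d₂) = 0.424965
V = S·N(d₁) − K·e^{−rT}·N(d₂) = 102.162531 − 46.963619 = 55.198911 (equal to the quote); since ∂V/∂σ > 0 for all σ, the implied volatility is unique

sigma = 0.5729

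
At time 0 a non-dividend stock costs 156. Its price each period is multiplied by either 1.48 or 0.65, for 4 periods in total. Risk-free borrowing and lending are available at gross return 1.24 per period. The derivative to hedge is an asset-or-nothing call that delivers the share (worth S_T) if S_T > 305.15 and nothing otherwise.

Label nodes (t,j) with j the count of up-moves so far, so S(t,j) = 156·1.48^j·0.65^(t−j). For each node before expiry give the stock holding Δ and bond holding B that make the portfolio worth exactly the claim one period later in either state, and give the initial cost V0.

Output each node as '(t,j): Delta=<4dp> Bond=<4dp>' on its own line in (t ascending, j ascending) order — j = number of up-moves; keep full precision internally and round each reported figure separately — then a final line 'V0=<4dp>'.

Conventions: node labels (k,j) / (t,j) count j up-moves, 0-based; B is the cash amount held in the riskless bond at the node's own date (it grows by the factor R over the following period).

(0,0): Delta=1.1944 Bond=-47.7281
(1,0): Delta=1.2835 Bond=-68.2246
(1,1): Delta=1.1784 Bond=-55.5048
(2,0): Delta=0.0000 Bond=0.0000
(2,1): Delta=1.5129 Bond=-119.0115
(2,2): Delta=1.1187 Bond=-48.4115
(3,0): Delta=0.0000 Bond=0.0000
(3,1): Delta=0.0000 Bond=0.0000
(3,2): Delta=1.7831 Bond=-207.6045
(3,3): Delta=1.0000 Bond=0.0000
V0=138.5947

Risk-neutral probability p* = (R−d)/(u−d) = (1.24−0.65)/(1.48−0.65) = 0.7108.
Terminal payoffs: V(4,0)=0.0000, V(4,1)=0.0000, V(4,2)=0.0000, V(4,3)=328.7177, V(4,4)=748.4649
(3,0): S=42.8415. Δ = (V_up−V_dn)/(S_up−S_dn) = (0.0000−0.0000)/(63.4054−27.8470) = 0.0000. V = [p*·0.0000 + (1−p*)·0.0000]/1.24 = 0.0000. B = V − Δ·S = 0.0000.
(3,1): S=97.5468. Δ = (V_up−V_dn)/(S_up−S_dn) = (0.0000−0.0000)/(144.3693−63.4054) = 0.0000. V = [p*·0.0000 + (1−p*)·0.0000]/1.24 = 0.0000. B = V − Δ·S = 0.0000.
(3,2): S=222.1066. Δ = (V_up−V_dn)/(S_up−S_dn) = (328.7177−0.0000)/(328.7177−144.3693) = 1.7831. V = [p*·328.7177 + (1−p*)·0.0000]/1.24 = 188.4410. B = V − Δ·S = -207.6045.
(3,3): S=505.7196. Δ = (V_up−V_dn)/(S_up−S_dn) = (748.4649−328.7177)/(748.4649−328.7177) = 1.0000. V = [p*·748.4649 + (1−p*)·328.7177]/1.24 = 505.7196. B = V − Δ·S = 0.0000.
(2,0): S=65.9100. Δ = (V_up−V_dn)/(S_up−S_dn) = (0.0000−0.0000)/(97.5468−42.8415) = 0.0000. V = [p*·0.0000 + (1−p*)·0.0000]/1.24 = 0.0000. B = V − Δ·S = 0.0000.
(2,1): S=150.0720. Δ = (V_up−V_dn)/(S_up−S_dn) = (188.4410−0.0000)/(222.1066−97.5468) = 1.5129. V = [p*·188.4410 + (1−p*)·0.0000]/1.24 = 108.0258. B = V − Δ·S = -119.0115.
(2,2): S=341.7024. Δ = (V_up−V_dn)/(S_up−S_dn) = (505.7196−188.4410)/(505.7196−222.1066) = 1.1187. V = [p*·505.7196 + (1−p*)·188.4410]/1.24 = 333.8519. B = V − Δ·S = -48.4115.
(1,0): S=101.4000. Δ = (V_up−V_dn)/(S_up−S_dn) = (108.0258−0.0000)/(150.0720−65.9100) = 1.2835. V = [p*·108.0258 + (1−p*)·0.0000]/1.24 = 61.9270. B = V − Δ·S = -68.2246.
(1,1): S=230.8800. Δ = (V_up−V_dn)/(S_up−S_dn) = (333.8519−108.0258)/(341.7024−150.0720) = 1.1784. V = [p*·333.8519 + (1−p*)·108.0258]/1.24 = 216.5748. B = V − Δ·S = -55.5048.
(0,0): S=156.0000. Δ = (V_up−V_dn)/(S_up−S_dn) = (216.5748−61.9270)/(230.8800−101.4000) = 1.1944. V = [p*·216.5748 + (1−p*)·61.9270]/1.24 = 138.5947. B = V − Δ·S = -47.7281.
Verification: the root portfolio costs Δ(0,0)·S0 + B(0,0) = 138.5947, matching V0.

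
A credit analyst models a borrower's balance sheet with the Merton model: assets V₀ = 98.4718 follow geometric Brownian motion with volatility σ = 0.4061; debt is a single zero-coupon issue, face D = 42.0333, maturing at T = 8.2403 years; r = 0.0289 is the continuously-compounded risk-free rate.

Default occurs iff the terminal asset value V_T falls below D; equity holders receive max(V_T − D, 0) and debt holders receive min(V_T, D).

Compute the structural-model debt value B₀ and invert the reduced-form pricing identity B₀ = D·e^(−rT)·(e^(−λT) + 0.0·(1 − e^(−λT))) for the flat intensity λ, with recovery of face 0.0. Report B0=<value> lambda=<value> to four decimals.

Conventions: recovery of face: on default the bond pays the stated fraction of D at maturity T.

B0=27.4758 lambda=0.0227

Work the structural quantities from V₀ = 98.4718 against face 42.0333:
d₁ = [ln(V₀/D) + (r + σ²/2)T] / (σ√T)
   = [ln(98.4718/42.0333) + (0.0289 + 0.5·0.4061²)·8.2403] / (0.4061·√8.2403)
   = [0.851308 + 0.917628] / 1.165748 = 1.517427
d₂ = d₁ − σ√T = 1.517427 − 1.165748 = 0.351679
N(d₁) = 0.935421,  N(d₂) = 0.637461,  e^(−rT) = 0.788089
E₀ = V₀·N(d₁) − D·e^(−rT)·N(d₂)
   = 98.4718·0.935421 − 42.0333·0.788089·0.637461 = 70.996043
B₀ = V₀ − E₀ = 98.4718 − 70.996043 = 27.475757
e^(−λT) = (B₀·e^(rT)/D − 0)/(1 − 0) = (27.4758·1.268893/42.0333 − 0)/1 = 0.82943389
λ = −ln(0.82943389)/8.2403 = 0.022695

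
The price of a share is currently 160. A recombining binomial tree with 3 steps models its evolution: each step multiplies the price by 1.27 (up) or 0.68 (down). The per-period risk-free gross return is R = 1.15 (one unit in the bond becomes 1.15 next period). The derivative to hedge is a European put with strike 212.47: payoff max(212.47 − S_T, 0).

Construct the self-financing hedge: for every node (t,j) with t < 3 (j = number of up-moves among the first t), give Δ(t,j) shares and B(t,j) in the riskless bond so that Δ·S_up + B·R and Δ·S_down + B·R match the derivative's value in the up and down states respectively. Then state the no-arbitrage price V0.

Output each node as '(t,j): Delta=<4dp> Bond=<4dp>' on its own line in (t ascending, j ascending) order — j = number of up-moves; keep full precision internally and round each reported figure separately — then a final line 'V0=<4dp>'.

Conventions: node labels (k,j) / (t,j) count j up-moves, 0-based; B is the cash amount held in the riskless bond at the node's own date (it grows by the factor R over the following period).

(0,0): Delta=-0.4141 Bond=84.2685
(1,0): Delta=-1.0000 Bond=160.6578
(1,1): Delta=-0.3340 Bond=80.6324
(2,0): Delta=-1.0000 Bond=184.7565
(2,1): Delta=-1.0000 Bond=184.7565
(2,2): Delta=-0.2429 Bond=69.2304
V0=18.0171

Under the risk-neutral measure, an up-move has probability p* = (R−d)/(u−d) = 0.7966 and values discount at R = 1.15.
Terminal payoffs: V(3,0)=162.1609, V(3,1)=118.5103, V(3,2)=36.9865, V(3,3)=0.0000
  t=2,j=0: stock 73.9840 → up 93.9597 (V=118.5103), down 50.3091 (V=162.1609). Price 110.7725; hedge Δ=-1.0000, bond B=184.7565.
  t=2,j=1: stock 138.1760 → up 175.4835 (V=36.9865), down 93.9597 (V=118.5103). Price 46.5805; hedge Δ=-1.0000, bond B=184.7565.
  t=2,j=2: stock 258.0640 → up 327.7413 (V=0.0000), down 175.4835 (V=36.9865). Price 6.5415; hedge Δ=-0.2429, bond B=69.2304.
  t=1,j=0: stock 108.8000 → up 138.1760 (V=46.5805), down 73.9840 (V=110.7725). Price 51.8578; hedge Δ=-1.0000, bond B=160.6578.
  t=1,j=1: stock 203.2000 → up 258.0640 (V=6.5415), down 138.1760 (V=46.5805). Price 12.7696; hedge Δ=-0.3340, bond B=80.6324.
  t=0,j=0: stock 160.0000 → up 203.2000 (V=12.7696), down 108.8000 (V=51.8578). Price 18.0171; hedge Δ=-0.4141, bond B=84.2685.
As a check, the time-0 holding Δ(0,0)·S0 + B(0,0) comes to 18.0171 — exactly V0.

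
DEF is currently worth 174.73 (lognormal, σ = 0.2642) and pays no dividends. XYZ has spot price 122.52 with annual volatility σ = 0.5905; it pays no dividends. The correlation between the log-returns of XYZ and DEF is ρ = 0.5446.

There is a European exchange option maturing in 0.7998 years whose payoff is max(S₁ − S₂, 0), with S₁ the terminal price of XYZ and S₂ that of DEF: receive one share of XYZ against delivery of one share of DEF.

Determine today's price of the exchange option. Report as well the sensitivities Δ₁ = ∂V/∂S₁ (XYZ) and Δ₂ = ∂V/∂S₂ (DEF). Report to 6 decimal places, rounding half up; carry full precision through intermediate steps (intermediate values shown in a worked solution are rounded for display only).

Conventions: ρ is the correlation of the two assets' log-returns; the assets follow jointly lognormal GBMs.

σ_eff = √(σ₁² + σ₂² − 2ρσ₁σ₂) = √(0.5905² + 0.2642² − 2·0.5446·0.5905·0.2642) = 0.498564
d₁ = (ln(S₁/S₂) + (q₂ − q₁ + σ_eff²/2)T) / (σ_eff√T) = (ln(122.52/174.73) + (0.0 − 0.0 + 0.124283)·0.7998) / 0.445873 = -0.573182
d₂ = d₁ − σ_eff√T = -0.573182 − 0.445873 = -1.019055
N(d₁) = 0.283261,  N(d₂) = 0.154089
V = S₁·e^{−q₁T}·N(d₁) − S₂·e^{−q₂T}·N(d₂) = 34.705126 − 26.923887 = 7.781239
Key observation: r never enters — measured in units of DEF, the claim is a call on S₁/S₂ struck at 1, so only the dividend yields and σ_eff matter.
Δ₁ = e^{−q₁T}·N(d₁) = 0.283261;  Δ₂ = −e^{−q₂T}·N(d₂) = -0.154089

exchange price = 7.781239
Δ1 = 0.283261
Δ2 = -0.154089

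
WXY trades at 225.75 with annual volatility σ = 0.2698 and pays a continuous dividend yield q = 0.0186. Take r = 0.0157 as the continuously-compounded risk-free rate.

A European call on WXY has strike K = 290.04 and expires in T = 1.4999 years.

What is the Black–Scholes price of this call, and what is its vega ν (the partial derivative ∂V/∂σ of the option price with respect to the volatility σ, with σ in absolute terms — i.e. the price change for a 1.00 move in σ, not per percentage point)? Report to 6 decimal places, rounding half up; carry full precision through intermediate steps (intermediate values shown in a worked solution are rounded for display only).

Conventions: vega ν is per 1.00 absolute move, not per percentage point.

price = 10.329356
ν = 89.252253

σ√T = 0.2698·√1.4999 = 0.330425
d₁ = (ln(S/K) + (r−q+σ²/2)T) / (σ√T) = (ln(225.75/290.04) + (0.0157−0.0186+0.2698²/2)·1.4999) / 0.330425 = (-0.250591 + 0.050241) / 0.330425 = -0.606340
d₂ = d₁ − σ√T = -0.606340 − 0.330425 = -0.936765
e^{−rT} = 0.976727
e^{−qT} = 0.972487
N(d₁) = 0.272145,  N(d₂) = 0.174440
Call price V = S·e^{−qT}·N(d₁) − K·e^{−rT}·N(d₂) = 59.746344 − 49.416988 = 10.329356
φ(d₁) = (1/√(2π))·e^{−d₁²/2} = 0.331953
ν = S·e^{−qT}·φ(d₁)·√T = 89.252253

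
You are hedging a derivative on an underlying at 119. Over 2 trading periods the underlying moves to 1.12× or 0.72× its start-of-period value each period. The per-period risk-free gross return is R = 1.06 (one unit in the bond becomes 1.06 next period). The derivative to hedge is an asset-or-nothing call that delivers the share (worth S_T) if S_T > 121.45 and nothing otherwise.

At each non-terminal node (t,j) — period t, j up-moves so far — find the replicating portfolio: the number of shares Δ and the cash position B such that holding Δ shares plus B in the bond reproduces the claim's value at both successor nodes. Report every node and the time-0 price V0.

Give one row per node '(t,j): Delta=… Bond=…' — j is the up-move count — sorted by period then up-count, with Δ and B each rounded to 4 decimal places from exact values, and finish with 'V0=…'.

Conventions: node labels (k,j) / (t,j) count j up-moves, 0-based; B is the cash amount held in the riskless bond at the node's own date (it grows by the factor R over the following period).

(0,0): Delta=2.5147 Bond=-203.2650
(1,0): Delta=0.0000 Bond=0.0000
(1,1): Delta=2.8000 Bond=-253.4835
V0=95.9863

No-arbitrage ⇒ martingale measure with p* = (R−d)/(u−d) = 0.8500.
At maturity the claim pays: V(2,0)=0.0000, V(2,1)=0.0000, V(2,2)=149.2736
(1,0): S=85.6800. Δ = (V_up−V_dn)/(S_up−S_dn) = (0.0000−0.0000)/(95.9616−61.6896) = 0.0000. V = [p*·0.0000 + (1−p*)·0.0000]/1.06 = 0.0000. B = V − Δ·S = 0.0000.
(1,1): S=133.2800. Δ = (V_up−V_dn)/(S_up−S_dn) = (149.2736−0.0000)/(149.2736−95.9616) = 2.8000. V = [p*·149.2736 + (1−p*)·0.0000]/1.06 = 119.7005. B = V − Δ·S = -253.4835.
(0,0): S=119.0000. Δ = (V_up−V_dn)/(S_up−S_dn) = (119.7005−0.0000)/(133.2800−85.6800) = 2.5147. V = [p*·119.7005 + (1−p*)·0.0000]/1.06 = 95.9863. B = V − Δ·S = -203.2650.
Sanity check at the root: Δ(0,0)·S0 + B(0,0) reproduces V0 = 95.9863.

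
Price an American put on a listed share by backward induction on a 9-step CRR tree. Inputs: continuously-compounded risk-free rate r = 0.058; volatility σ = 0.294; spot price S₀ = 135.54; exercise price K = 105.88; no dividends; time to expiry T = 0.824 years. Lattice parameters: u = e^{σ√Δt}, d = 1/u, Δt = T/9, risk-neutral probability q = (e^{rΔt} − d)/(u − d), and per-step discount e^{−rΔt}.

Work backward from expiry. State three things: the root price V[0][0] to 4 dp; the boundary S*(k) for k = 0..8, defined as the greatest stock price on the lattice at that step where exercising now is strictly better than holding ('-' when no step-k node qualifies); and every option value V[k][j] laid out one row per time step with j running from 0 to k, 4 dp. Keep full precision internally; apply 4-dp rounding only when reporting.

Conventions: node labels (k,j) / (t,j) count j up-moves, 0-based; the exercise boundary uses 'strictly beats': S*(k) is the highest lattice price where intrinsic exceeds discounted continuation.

price = 2.1732
boundary = - - - - - - 79.4806 86.8751 94.9576
tree:
2.1732
3.5374 0.8730
5.6380 1.5372 0.2380
8.7610 2.6685 0.4562 0.0288
13.1968 4.5509 0.8709 0.0588 0.0000
19.1242 7.5868 1.6544 0.1201 0.0000 0.0000
26.3994 12.2691 3.1253 0.2452 0.0000 0.0000 0.0000
33.1645 19.0049 5.8654 0.5008 0.0000 0.0000 0.0000 0.0000
39.3538 26.3994 10.9224 1.0225 0.0000 0.0000 0.0000 0.0000 0.0000
45.0163 33.1645 19.0049 2.0879 0.0000 0.0000 0.0000 0.0000 0.0000 0.0000

Δt=0.09156, u=1.09304, d=0.91488, q=0.50766, disc=e^(-rΔt)=0.99470
k=9 terminal: V=max(K-S,0) → 45.0163 33.1645 19.0049 2.0879 0.0000 0.0000 0.0000 0.0000 0.0000 0.0000
k=8: j=0 S=66.5262 intr=39.3538 cont=38.7931 V=39.3538[EX]; j=1 S=79.4806 intr=26.3994 cont=25.8386 V=26.3994[EX]; j=2 S=94.9576 intr=10.9224 cont=10.3616 V=10.9224[EX]; j=3 S=113.4485 intr=0.0000 cont=1.0225 V=1.0225[hold]; j=4 S=135.5400 intr=0.0000 cont=0.0000 V=0.0000[hold]; j=5 S=161.9333 intr=0.0000 cont=0.0000 V=0.0000[hold]; j=6 S=193.4662 intr=0.0000 cont=0.0000 V=0.0000[hold]; j=7 S=231.1393 intr=0.0000 cont=0.0000 V=0.0000[hold]; j=8 S=276.1484 intr=0.0000 cont=0.0000 V=0.0000[hold]  S*(8)=94.9576
k=7: j=0 S=72.7155 intr=33.1645 cont=32.6038 V=33.1645[EX]; j=1 S=86.8751 intr=19.0049 cont=18.4441 V=19.0049[EX]; j=2 S=103.7921 intr=2.0879 cont=5.8654 V=5.8654[hold]; j=3 S=124.0033 intr=0.0000 cont=0.5008 V=0.5008[hold]; j=4 S=148.1501 intr=0.0000 cont=0.0000 V=0.0000[hold]; j=5 S=176.9989 intr=0.0000 cont=0.0000 V=0.0000[hold]; j=6 S=211.4654 intr=0.0000 cont=0.0000 V=0.0000[hold]; j=7 S=252.6435 intr=0.0000 cont=0.0000 V=0.0000[hold]  S*(7)=86.8751
k=6: j=0 S=79.4806 intr=26.3994 cont=25.8386 V=26.3994[EX]; j=1 S=94.9576 intr=10.9224 cont=12.2691 V=12.2691[hold]; j=2 S=113.4485 intr=0.0000 cont=3.1253 V=3.1253[hold]; j=3 S=135.5400 intr=0.0000 cont=0.2452 V=0.2452[hold]; j=4 S=161.9333 intr=0.0000 cont=0.0000 V=0.0000[hold]; j=5 S=193.4662 intr=0.0000 cont=0.0000 V=0.0000[hold]; j=6 S=231.1393 intr=0.0000 cont=0.0000 V=0.0000[hold]  S*(6)=79.4806
k=5: j=0 S=86.8751 intr=19.0049 cont=19.1242 V=19.1242[hold]; j=1 S=103.7921 intr=2.0879 cont=7.5868 V=7.5868[hold]; j=2 S=124.0033 intr=0.0000 cont=1.6544 V=1.6544[hold]; j=3 S=148.1501 intr=0.0000 cont=0.1201 V=0.1201[hold]; j=4 S=176.9989 intr=0.0000 cont=0.0000 V=0.0000[hold]; j=5 S=211.4654 intr=0.0000 cont=0.0000 V=0.0000[hold]  S*(5)=-
k=4: j=0 S=94.9576 intr=10.9224 cont=13.1968 V=13.1968[hold]; j=1 S=113.4485 intr=0.0000 cont=4.5509 V=4.5509[hold]; j=2 S=135.5400 intr=0.0000 cont=0.8709 V=0.8709[hold]; j=3 S=161.9333 intr=0.0000 cont=0.0588 V=0.0588[hold]; j=4 S=193.4662 intr=0.0000 cont=0.0000 V=0.0000[hold]  S*(4)=-
k=3: j=0 S=103.7921 intr=2.0879 cont=8.7610 V=8.7610[hold]; j=1 S=124.0033 intr=0.0000 cont=2.6685 V=2.6685[hold]; j=2 S=148.1501 intr=0.0000 cont=0.4562 V=0.4562[hold]; j=3 S=176.9989 intr=0.0000 cont=0.0288 V=0.0288[hold]  S*(3)=-
k=2: j=0 S=113.4485 intr=0.0000 cont=5.6380 V=5.6380[hold]; j=1 S=135.5400 intr=0.0000 cont=1.5372 V=1.5372[hold]; j=2 S=161.9333 intr=0.0000 cont=0.2380 V=0.2380[hold]  S*(2)=-
k=1: j=0 S=124.0033 intr=0.0000 cont=3.5374 V=3.5374[hold]; j=1 S=148.1501 intr=0.0000 cont=0.8730 V=0.8730[hold]  S*(1)=-
k=0: j=0 S=135.5400 intr=0.0000 cont=2.1732 V=2.1732[hold]  S*(0)=-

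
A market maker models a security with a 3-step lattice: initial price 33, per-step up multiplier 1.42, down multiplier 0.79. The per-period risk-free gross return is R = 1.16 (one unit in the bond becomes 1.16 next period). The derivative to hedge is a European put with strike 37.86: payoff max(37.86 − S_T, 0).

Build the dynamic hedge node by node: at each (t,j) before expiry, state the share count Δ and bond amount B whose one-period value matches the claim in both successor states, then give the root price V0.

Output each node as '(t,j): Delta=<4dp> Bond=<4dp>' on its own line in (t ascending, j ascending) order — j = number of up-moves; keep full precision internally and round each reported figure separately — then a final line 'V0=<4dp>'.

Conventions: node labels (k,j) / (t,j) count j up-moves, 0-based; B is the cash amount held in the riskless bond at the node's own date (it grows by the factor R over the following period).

Risk-neutral probability p* = (R−d)/(u−d) = (1.16−0.79)/(1.42−0.79) = 0.5873.
Terminal payoffs: V(3,0)=21.5897, V(3,1)=8.6147, V(3,2)=0.0000, V(3,3)=0.0000
Node (2,0) S=20.5953: V=(p*·8.6147+(1−p*)·21.5897)/1.16=12.0426; Δ=(8.6147−21.5897)/(29.2453−16.2703)=-1.0000; B=V−Δ·S=32.6379
Node (2,1) S=37.0194: V=(p*·0.0000+(1−p*)·8.6147)/1.16=3.0649; Δ=(0.0000−8.6147)/(52.5675−29.2453)=-0.3694; B=V−Δ·S=16.7390
Node (2,2) S=66.5412: V=(p*·0.0000+(1−p*)·0.0000)/1.16=0.0000; Δ=(0.0000−0.0000)/(94.4885−52.5675)=0.0000; B=V−Δ·S=0.0000
Node (1,0) S=26.0700: V=(p*·3.0649+(1−p*)·12.0426)/1.16=5.8362; Δ=(3.0649−12.0426)/(37.0194−20.5953)=-0.5466; B=V−Δ·S=20.0866
Node (1,1) S=46.8600: V=(p*·0.0000+(1−p*)·3.0649)/1.16=1.0904; Δ=(0.0000−3.0649)/(66.5412−37.0194)=-0.1038; B=V−Δ·S=5.9553
Node (0,0) S=33.0000: V=(p*·1.0904+(1−p*)·5.8362)/1.16=2.6284; Δ=(1.0904−5.8362)/(46.8600−26.0700)=-0.2283; B=V−Δ·S=10.1614
Sanity check at the root: Δ(0,0)·S0 + B(0,0) reproduces V0 = 2.6284.

(0,0): Delta=-0.2283 Bond=10.1614
(1,0): Delta=-0.5466 Bond=20.0866
(1,1): Delta=-0.1038 Bond=5.9553
(2,0): Delta=-1.0000 Bond=32.6379
(2,1): Delta=-0.3694 Bond=16.7390
(2,2): Delta=0.0000 Bond=0.0000
V0=2.6284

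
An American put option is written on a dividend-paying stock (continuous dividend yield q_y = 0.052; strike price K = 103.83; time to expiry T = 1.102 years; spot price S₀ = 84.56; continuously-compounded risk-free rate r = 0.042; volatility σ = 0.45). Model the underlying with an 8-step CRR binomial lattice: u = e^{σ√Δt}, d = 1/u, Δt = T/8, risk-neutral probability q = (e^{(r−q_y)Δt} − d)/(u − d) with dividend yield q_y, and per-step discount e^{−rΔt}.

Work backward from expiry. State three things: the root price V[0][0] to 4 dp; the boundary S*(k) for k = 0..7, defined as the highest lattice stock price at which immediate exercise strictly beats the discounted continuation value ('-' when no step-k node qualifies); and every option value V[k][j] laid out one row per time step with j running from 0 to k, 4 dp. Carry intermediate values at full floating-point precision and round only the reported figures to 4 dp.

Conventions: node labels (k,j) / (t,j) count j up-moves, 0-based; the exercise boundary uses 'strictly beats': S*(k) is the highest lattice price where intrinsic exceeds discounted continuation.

Δt=0.13775, u=1.18177, d=0.84619, q=0.45424, disc=e^(-rΔt)=0.99423
k=8 terminal: V=max(K-S,0) → 81.6024 72.7873 60.4761 43.2824 19.2700 0.0000 0.0000 0.0000 0.0000
k=7: j=0 S=26.2679 intr=77.5621 cont=77.1506 V=77.5621[EX]; j=1 S=36.6855 intr=67.1445 cont=66.8074 V=67.1445[EX]; j=2 S=51.2345 intr=52.5955 cont=52.3622 V=52.5955[EX]; j=3 S=71.5535 intr=32.2765 cont=32.1882 V=32.2765[EX]; j=4 S=99.9307 intr=3.8993 cont=10.4561 V=10.4561[hold]; j=5 S=139.5621 intr=0.0000 cont=0.0000 V=0.0000[hold]; j=6 S=194.9108 intr=0.0000 cont=0.0000 V=0.0000[hold]; j=7 S=272.2100 intr=0.0000 cont=0.0000 V=0.0000[hold]  S*(7)=71.5535
k=6: j=0 S=31.0427 intr=72.7873 cont=72.4099 V=72.7873[EX]; j=1 S=43.3539 intr=60.4761 cont=60.1865 V=60.4761[EX]; j=2 S=60.5476 intr=43.2824 cont=43.1156 V=43.2824[EX]; j=3 S=84.5600 intr=19.2700 cont=22.2358 V=22.2358[hold]; j=4 S=118.0955 intr=0.0000 cont=5.6736 V=5.6736[hold]; j=5 S=164.9308 intr=0.0000 cont=0.0000 V=0.0000[hold]; j=6 S=230.3403 intr=0.0000 cont=0.0000 V=0.0000[hold]  S*(6)=60.5476
k=5: j=0 S=36.6855 intr=67.1445 cont=66.8074 V=67.1445[EX]; j=1 S=51.2345 intr=52.5955 cont=52.3622 V=52.5955[EX]; j=2 S=71.5535 intr=32.2765 cont=33.5276 V=33.5276[hold]; j=3 S=99.9307 intr=3.8993 cont=14.6277 V=14.6277[hold]; j=4 S=139.5621 intr=0.0000 cont=3.0786 V=3.0786[hold]; j=5 S=194.9108 intr=0.0000 cont=0.0000 V=0.0000[hold]  S*(5)=51.2345
k=4: j=0 S=43.3539 intr=60.4761 cont=60.1865 V=60.4761[EX]; j=1 S=60.5476 intr=43.2824 cont=43.6807 V=43.6807[hold]; j=2 S=84.5600 intr=19.2700 cont=24.7986 V=24.7986[hold]; j=3 S=118.0955 intr=0.0000 cont=9.3275 V=9.3275[hold]; j=4 S=164.9308 intr=0.0000 cont=1.6705 V=1.6705[hold]  S*(4)=43.3539
k=3: j=0 S=51.2345 intr=52.5955 cont=52.5421 V=52.5955[EX]; j=1 S=71.5535 intr=32.2765 cont=34.9012 V=34.9012[hold]; j=2 S=99.9307 intr=3.8993 cont=17.6685 V=17.6685[hold]; j=3 S=139.5621 intr=0.0000 cont=5.8156 V=5.8156[hold]  S*(3)=51.2345
k=2: j=0 S=60.5476 intr=43.2824 cont=44.3010 V=44.3010[hold]; j=1 S=84.5600 intr=19.2700 cont=26.9172 V=26.9172[hold]; j=2 S=118.0955 intr=0.0000 cont=12.2136 V=12.2136[hold]  S*(2)=-
k=1: j=0 S=71.5535 intr=32.2765 cont=36.1945 V=36.1945[hold]; j=1 S=99.9307 intr=3.8993 cont=20.1214 V=20.1214[hold]  S*(1)=-
k=0: j=0 S=84.5600 intr=19.2700 cont=28.7268 V=28.7268[hold]  S*(0)=-

price = 28.7268
boundary = - - - 51.2345 43.3539 51.2345 60.5476 71.5535
tree:
28.7268
36.1945 20.1214
44.3010 26.9172 12.2136
52.5955 34.9012 17.6685 5.8156
60.4761 43.6807 24.7986 9.3275 1.6705
67.1445 52.5955 33.5276 14.6277 3.0786 0.0000
72.7873 60.4761 43.2824 22.2358 5.6736 0.0000 0.0000
77.5621 67.1445 52.5955 32.2765 10.4561 0.0000 0.0000 0.0000
81.6024 72.7873 60.4761 43.2824 19.2700 0.0000 0.0000 0.0000 0.0000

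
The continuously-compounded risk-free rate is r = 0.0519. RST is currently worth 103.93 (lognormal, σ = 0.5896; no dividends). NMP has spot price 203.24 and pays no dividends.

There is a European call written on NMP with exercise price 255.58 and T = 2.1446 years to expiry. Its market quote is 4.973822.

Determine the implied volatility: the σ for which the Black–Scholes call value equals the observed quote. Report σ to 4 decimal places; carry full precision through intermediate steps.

sigma = 0.1129

At σ = 0.1129 the Black–Scholes value reproduces the quote:
σ√T = 0.1129·√2.1446 = 0.165336
d₁ = (ln(S/K) + (r+σ²/2)T) / (σ√T) = (ln(203.24/255.58) + (0.0519+0.1129²/2)·2.1446) / 0.165336 = (-0.229148 + 0.124973) / 0.165336 = -0.630082
d₂ = d₁ − σ√T = -0.630082 − 0.165336 = -0.795418
e^{−rT} = 0.894666
N(d₁) = 0.264320,  N(d₂) = 0.213185
V = S·N(d₁) − K·e^{−rT}·N(d₂) = 53.720471 − 48.746649 = 4.973822 (equal to the quote); since ∂V/∂σ > 0 for all σ, the implied volatility is unique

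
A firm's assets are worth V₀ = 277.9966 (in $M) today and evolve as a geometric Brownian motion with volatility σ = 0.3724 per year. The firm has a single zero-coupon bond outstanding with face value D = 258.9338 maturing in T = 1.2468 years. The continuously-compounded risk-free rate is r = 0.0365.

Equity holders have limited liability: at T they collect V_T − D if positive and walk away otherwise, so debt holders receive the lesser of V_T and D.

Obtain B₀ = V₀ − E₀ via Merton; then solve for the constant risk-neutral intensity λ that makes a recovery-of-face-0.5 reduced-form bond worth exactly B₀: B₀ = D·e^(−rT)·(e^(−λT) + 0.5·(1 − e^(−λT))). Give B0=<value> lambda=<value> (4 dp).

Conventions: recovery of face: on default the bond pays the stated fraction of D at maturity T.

Work the structural quantities from V₀ = 277.9966 against face 258.9338:
d₁ = [ln(V₀/D) + (r + σ²/2)T] / (σ√T)
   = [ln(277.9966/258.9338) + (0.0365 + 0.5·0.3724²)·1.2468] / (0.3724·√1.2468)
   = [0.071036 + 0.131962] / 0.415823 = 0.488186
d₂ = d₁ − σ√T = 0.488186 − 0.415823 = 0.072364
N(d₁) = 0.687291,  N(d₂) = 0.528844,  e^(−rT) = 0.955512
E₀ = V₀·N(d₁) − D·e^(−rT)·N(d₂)
   = 277.9966·0.687291 − 258.9338·0.955512·0.528844 = 60.221069
B₀ = V₀ − E₀ = 277.9966 − 60.221069 = 217.775531
e^(−λT) = (B₀·e^(rT)/D − 0.5)/(1 − 0.5) = (217.7755·1.046560/258.9338 − 0.5)/0.5 = 0.76041164
λ = −ln(0.76041164)/1.2468 = 0.219679

B0=217.7755 lambda=0.2197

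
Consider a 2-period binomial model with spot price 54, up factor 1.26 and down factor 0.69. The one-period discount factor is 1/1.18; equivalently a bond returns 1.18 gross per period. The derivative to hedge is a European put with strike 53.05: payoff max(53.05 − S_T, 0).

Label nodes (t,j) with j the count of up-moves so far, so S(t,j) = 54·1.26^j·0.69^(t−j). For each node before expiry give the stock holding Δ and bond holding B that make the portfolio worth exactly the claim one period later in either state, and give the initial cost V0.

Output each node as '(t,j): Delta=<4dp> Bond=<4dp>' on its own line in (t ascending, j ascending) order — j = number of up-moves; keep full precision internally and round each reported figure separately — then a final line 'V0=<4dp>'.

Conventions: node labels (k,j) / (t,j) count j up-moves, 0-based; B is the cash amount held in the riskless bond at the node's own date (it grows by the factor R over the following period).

No-arbitrage ⇒ martingale measure with p* = (R−d)/(u−d) = 0.8596.
Expiry values: V(2,0)=27.3406, V(2,1)=6.1024, V(2,2)=0.0000
Node (1,0) S=37.2600: V=(p*·6.1024+(1−p*)·27.3406)/1.18=7.6976; Δ=(6.1024−27.3406)/(46.9476−25.7094)=-1.0000; B=V−Δ·S=44.9576
Node (1,1) S=68.0400: V=(p*·0.0000+(1−p*)·6.1024)/1.18=0.7258; Δ=(0.0000−6.1024)/(85.7304−46.9476)=-0.1573; B=V−Δ·S=11.4318
Node (0,0) S=54.0000: V=(p*·0.7258+(1−p*)·7.6976)/1.18=1.4443; Δ=(0.7258−7.6976)/(68.0400−37.2600)=-0.2265; B=V−Δ·S=13.6756
Sanity check at the root: Δ(0,0)·S0 + B(0,0) reproduces V0 = 1.4443.

(0,0): Delta=-0.2265 Bond=13.6756
(1,0): Delta=-1.0000 Bond=44.9576
(1,1): Delta=-0.1573 Bond=11.4318
V0=1.4443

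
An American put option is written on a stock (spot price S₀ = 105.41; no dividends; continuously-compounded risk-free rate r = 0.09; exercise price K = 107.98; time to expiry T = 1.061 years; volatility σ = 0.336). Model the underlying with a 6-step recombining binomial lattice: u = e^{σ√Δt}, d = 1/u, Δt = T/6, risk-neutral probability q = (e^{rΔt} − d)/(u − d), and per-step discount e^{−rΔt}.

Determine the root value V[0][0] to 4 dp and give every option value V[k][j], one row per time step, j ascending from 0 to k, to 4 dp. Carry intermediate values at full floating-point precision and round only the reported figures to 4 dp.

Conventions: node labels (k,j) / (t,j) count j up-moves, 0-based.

price = 11.9825
tree:
11.9825
18.8383 6.0560
28.5186 10.5294 2.1348
38.9889 17.7333 4.2387 0.2687
48.0795 28.5186 8.3757 0.5704 0.0000
55.9723 38.9889 16.4594 1.2108 0.0000 0.0000
62.8251 48.0795 28.5186 2.5700 0.0000 0.0000 0.0000

Δt=0.17683  u=1.15176  d=0.86823  q=0.52132  discount=0.98421
step 6 (expiry): payoffs max(K−S,0) = 62.8251 48.0795 28.5186 2.5700 0.0000 0.0000 0.0000
k=5: (k=5,j=0): S=52.0077, K−S=55.9723, hold=54.2674 ⇒ V=55.9723 exercise | (k=5,j=1): S=68.9911, K−S=38.9889, hold=37.2840 ⇒ V=38.9889 exercise | (k=5,j=2): S=91.5206, K−S=16.4594, hold=14.7545 ⇒ V=16.4594 exercise | (k=5,j=3): S=121.4073, K−S=0.0000, hold=1.2108 ⇒ V=1.2108 continue | (k=5,j=4): S=161.0536, K−S=0.0000, hold=0.0000 ⇒ V=0.0000 continue | (k=5,j=5): S=213.6467, K−S=0.0000, hold=0.0000 ⇒ V=0.0000 continue
k=4: (k=4,j=0): S=59.9005, K−S=48.0795, hold=46.3746 ⇒ V=48.0795 exercise | (k=4,j=1): S=79.4614, K−S=28.5186, hold=26.8137 ⇒ V=28.5186 exercise | (k=4,j=2): S=105.4100, K−S=2.5700, hold=8.3757 ⇒ V=8.3757 continue | (k=4,j=3): S=139.8323, K−S=0.0000, hold=0.5704 ⇒ V=0.5704 continue | (k=4,j=4): S=185.4955, K−S=0.0000, hold=0.0000 ⇒ V=0.0000 continue
k=3: (k=3,j=0): S=68.9911, K−S=38.9889, hold=37.2840 ⇒ V=38.9889 exercise | (k=3,j=1): S=91.5206, K−S=16.4594, hold=17.7333 ⇒ V=17.7333 continue | (k=3,j=2): S=121.4073, K−S=0.0000, hold=4.2387 ⇒ V=4.2387 continue | (k=3,j=3): S=161.0536, K−S=0.0000, hold=0.2687 ⇒ V=0.2687 continue
k=2: (k=2,j=0): S=79.4614, K−S=28.5186, hold=27.4673 ⇒ V=28.5186 exercise | (k=2,j=1): S=105.4100, K−S=2.5700, hold=10.5294 ⇒ V=10.5294 continue | (k=2,j=2): S=139.8323, K−S=0.0000, hold=2.1348 ⇒ V=2.1348 continue
k=1: (k=1,j=0): S=91.5206, K−S=16.4594, hold=18.8383 ⇒ V=18.8383 continue | (k=1,j=1): S=121.4073, K−S=0.0000, hold=6.0560 ⇒ V=6.0560 continue
k=0: (k=0,j=0): S=105.4100, K−S=2.5700, hold=11.9825 ⇒ V=11.9825 continue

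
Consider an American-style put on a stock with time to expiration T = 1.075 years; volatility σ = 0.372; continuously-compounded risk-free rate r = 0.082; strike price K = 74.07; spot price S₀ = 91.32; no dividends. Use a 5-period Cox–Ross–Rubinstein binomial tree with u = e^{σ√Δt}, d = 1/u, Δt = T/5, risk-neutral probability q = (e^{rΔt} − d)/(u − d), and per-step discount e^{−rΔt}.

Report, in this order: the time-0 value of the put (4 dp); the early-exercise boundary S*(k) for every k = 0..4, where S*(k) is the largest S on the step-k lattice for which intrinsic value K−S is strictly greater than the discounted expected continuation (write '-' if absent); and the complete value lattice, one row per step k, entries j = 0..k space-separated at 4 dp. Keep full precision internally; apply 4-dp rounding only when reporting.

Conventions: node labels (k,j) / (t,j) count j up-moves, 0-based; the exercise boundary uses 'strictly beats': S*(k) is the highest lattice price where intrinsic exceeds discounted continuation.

params: Δt=0.21500 u=1.18826 d=0.84157 q=0.50829 e^(-rΔt)=0.98252
t_5 payoffs: 35.5213 19.6407 0.0000 0.0000 0.0000 0.0000
t_4: node(4,0) S=45.8059 payoff=28.2641 vs cont=26.9697 → 28.2641 [stop]  node(4,1) S=64.6761 payoff=9.3939 vs cont=9.4888 → 9.4888 [wait]  node(4,2) S=91.3200 payoff=0.0000 vs cont=0.0000 → 0.0000 [wait]  node(4,3) S=128.9402 payoff=0.0000 vs cont=0.0000 → 0.0000 [wait]  node(4,4) S=182.0583 payoff=0.0000 vs cont=0.0000 → 0.0000 [wait]  ⇒ S*(4)=45.8059
t_3: node(3,0) S=54.4293 payoff=19.6407 vs cont=18.3937 → 19.6407 [stop]  node(3,1) S=76.8519 payoff=0.0000 vs cont=4.5842 → 4.5842 [wait]  node(3,2) S=108.5118 payoff=0.0000 vs cont=0.0000 → 0.0000 [wait]  node(3,3) S=153.2143 payoff=0.0000 vs cont=0.0000 → 0.0000 [wait]  ⇒ S*(3)=54.4293
t_2: node(2,0) S=64.6761 payoff=9.3939 vs cont=11.7782 → 11.7782 [wait]  node(2,1) S=91.3200 payoff=0.0000 vs cont=2.2147 → 2.2147 [wait]  node(2,2) S=128.9402 payoff=0.0000 vs cont=0.0000 → 0.0000 [wait]  ⇒ S*(2)=-
t_1: node(1,0) S=76.8519 payoff=0.0000 vs cont=6.7963 → 6.7963 [wait]  node(1,1) S=108.5118 payoff=0.0000 vs cont=1.0700 → 1.0700 [wait]  ⇒ S*(1)=-
t_0: node(0,0) S=91.3200 payoff=0.0000 vs cont=3.8178 → 3.8178 [wait]  ⇒ S*(0)=-

price = 3.8178
boundary = - - - 54.4293 45.8059
tree:
3.8178
6.7963 1.0700
11.7782 2.2147 0.0000
19.6407 4.5842 0.0000 0.0000
28.2641 9.4888 0.0000 0.0000 0.0000
35.5213 19.6407 0.0000 0.0000 0.0000 0.0000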